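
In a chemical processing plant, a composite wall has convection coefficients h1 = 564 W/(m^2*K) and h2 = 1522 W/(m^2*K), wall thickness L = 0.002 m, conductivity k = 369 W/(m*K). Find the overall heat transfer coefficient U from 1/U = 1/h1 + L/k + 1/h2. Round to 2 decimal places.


1/U = 1/h1 + L/k + 1/h2
1/U = 1/564 + 0.002/369 + 1/1522
1/U = 0.0017730496 + 5.4201e-06 + 0.0006570302
1/U = 0.0024354999
U = 410.59 W/(m^2*K)


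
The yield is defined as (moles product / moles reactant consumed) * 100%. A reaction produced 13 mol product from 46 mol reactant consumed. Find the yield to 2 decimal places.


Yield = (moles product / moles consumed) * 100%
Yield = (13 / 46) * 100
Yield = 0.2826 * 100
Yield = 28.26%


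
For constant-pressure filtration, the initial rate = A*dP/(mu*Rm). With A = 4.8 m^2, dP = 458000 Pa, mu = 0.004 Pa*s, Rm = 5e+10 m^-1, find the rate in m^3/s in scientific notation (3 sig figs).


rate = A * dP / (mu * Rm)
rate = 4.8 * 458000 / (0.004 * 5e+10)
rate = 2198400.0 / 2.000e+08
rate = 1.10e-02 m^3/s


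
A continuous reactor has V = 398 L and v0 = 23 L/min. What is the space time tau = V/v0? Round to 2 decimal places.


tau = V / v0
tau = 398 / 23
tau = 17.30 min


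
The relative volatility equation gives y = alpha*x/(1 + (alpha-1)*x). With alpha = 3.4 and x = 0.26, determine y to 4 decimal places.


y = alpha*x / (1 + (alpha-1)*x)
y = 3.4*0.26 / (1 + (3.4-1)*0.26)
y = 0.884 / (1 + 0.624)
y = 0.884 / 1.624
y = 0.5443


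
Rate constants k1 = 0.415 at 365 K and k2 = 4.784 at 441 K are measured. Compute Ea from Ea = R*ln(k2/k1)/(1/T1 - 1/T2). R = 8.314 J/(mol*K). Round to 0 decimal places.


Ea = R * ln(k2/k1) / (1/T1 - 1/T2)
ln(k2/k1) = ln(4.784/0.415) = 2.4447538
1/T1 - 1/T2 = 1/365 - 1/441 = 0.000472152331
Ea = 8.314 * 2.4447538 / 0.000472152331
Ea = 43049 J/mol


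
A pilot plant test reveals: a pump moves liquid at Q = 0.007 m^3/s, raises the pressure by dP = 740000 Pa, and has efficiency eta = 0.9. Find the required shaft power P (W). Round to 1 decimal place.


P = Q * dP / eta
P = 0.007 * 740000 / 0.9
P = 5180.0 / 0.9
P = 5755.6 W


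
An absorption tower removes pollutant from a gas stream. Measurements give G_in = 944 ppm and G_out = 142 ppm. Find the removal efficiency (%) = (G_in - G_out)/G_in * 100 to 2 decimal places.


Efficiency = (G_in - G_out) / G_in * 100%
Efficiency = (944 - 142) / 944 * 100
Efficiency = 802 / 944 * 100
Efficiency = 84.96%


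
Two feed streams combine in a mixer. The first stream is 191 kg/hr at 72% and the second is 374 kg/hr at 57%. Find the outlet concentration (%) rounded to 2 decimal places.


Mass balance on solute: F1*x1 + F2*x2 = F3*x3
F3 = F1 + F2 = 191 + 374 = 565 kg/hr
x3 = (F1*x1 + F2*x2)/F3
x3 = (191*0.72 + 374*0.57) / 565
x3 = 62.07%


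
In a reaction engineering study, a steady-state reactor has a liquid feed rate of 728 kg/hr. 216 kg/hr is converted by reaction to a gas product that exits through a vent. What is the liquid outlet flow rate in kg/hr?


Steady-state mass balance on the main outlet: F_out = F_in - F_removed
F_out = 728 - 216
F_out = 512 kg/hr


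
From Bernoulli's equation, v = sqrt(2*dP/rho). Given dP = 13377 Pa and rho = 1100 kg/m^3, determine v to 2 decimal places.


v = sqrt(2*dP/rho)
v = sqrt(2*13377/1100)
v = sqrt(24.321818)
v = 4.93 m/s


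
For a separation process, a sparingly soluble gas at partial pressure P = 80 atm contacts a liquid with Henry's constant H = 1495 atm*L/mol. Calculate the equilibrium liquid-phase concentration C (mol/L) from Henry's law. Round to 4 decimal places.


C = P / H
C = 80 / 1495
C = 0.0535 mol/L


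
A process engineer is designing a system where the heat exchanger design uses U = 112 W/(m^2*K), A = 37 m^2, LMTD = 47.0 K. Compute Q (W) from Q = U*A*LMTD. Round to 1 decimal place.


Q = U * A * LMTD
Q = 112 * 37 * 47.0
Q = 194768.0 W


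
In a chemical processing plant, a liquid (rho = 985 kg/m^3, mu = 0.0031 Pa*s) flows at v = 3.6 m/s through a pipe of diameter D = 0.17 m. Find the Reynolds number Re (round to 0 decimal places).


Re = rho * v * D / mu
Re = 985 * 3.6 * 0.17 / 0.0031
Re = 602.82 / 0.0031
Re = 194458


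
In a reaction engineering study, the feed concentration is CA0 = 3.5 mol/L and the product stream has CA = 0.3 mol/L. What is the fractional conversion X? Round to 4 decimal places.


X = (CA0 - CA) / CA0
X = (3.5 - 0.3) / 3.5
X = 3.2 / 3.5
X = 0.9143


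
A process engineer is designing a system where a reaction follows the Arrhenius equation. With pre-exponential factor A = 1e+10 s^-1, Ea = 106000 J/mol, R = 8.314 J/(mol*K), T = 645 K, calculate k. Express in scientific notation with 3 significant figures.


k = A * exp(-Ea/(R*T))
k = 1e+10 * exp(-106000 / (8.314 * 645))
k = 1e+10 * exp(-19.766789)
k = 2.60e+01


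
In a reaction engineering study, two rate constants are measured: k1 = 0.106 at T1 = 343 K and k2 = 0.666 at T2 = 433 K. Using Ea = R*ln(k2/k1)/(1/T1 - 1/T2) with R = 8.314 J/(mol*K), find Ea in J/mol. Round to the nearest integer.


Ea = R * ln(k2/k1) / (1/T1 - 1/T2)
ln(k2/k1) = ln(0.666/0.106) = 1.8378506
1/T1 - 1/T2 = 1/343 - 1/433 = 0.000605983073
Ea = 8.314 * 1.8378506 / 0.000605983073
Ea = 25215 J/mol


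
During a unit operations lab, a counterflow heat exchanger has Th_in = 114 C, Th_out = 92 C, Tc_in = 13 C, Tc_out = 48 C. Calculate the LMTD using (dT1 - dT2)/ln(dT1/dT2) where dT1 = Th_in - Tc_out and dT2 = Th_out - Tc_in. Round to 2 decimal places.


dT1 = Th_in - Tc_out = 114 - 48 = 66
dT2 = Th_out - Tc_in = 92 - 13 = 79
LMTD = (dT1 - dT2) / ln(dT1/dT2)
LMTD = (66 - 79) / ln(66/79)
LMTD = 72.31 K


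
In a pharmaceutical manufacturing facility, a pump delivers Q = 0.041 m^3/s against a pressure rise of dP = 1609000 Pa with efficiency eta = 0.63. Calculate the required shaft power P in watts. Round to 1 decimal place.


P = Q * dP / eta
P = 0.041 * 1609000 / 0.63
P = 65969.0 / 0.63
P = 104712.7 W


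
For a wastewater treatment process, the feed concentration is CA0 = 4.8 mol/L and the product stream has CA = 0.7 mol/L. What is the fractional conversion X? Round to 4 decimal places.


X = (CA0 - CA) / CA0
X = (4.8 - 0.7) / 4.8
X = 4.1 / 4.8
X = 0.8542


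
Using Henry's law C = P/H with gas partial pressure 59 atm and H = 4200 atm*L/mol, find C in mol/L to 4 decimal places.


C = P / H
C = 59 / 4200
C = 0.0140 mol/L


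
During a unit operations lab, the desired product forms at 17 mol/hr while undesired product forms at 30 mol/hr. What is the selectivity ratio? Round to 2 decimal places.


S = desired product rate / undesired product rate
S = 17 / 30
S = 0.57


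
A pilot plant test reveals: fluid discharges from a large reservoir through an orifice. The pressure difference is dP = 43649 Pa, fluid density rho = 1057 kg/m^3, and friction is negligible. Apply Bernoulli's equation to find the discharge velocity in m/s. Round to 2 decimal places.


v = sqrt(2*dP/rho)
v = sqrt(2*43649/1057)
v = sqrt(82.59035)
v = 9.09 m/s


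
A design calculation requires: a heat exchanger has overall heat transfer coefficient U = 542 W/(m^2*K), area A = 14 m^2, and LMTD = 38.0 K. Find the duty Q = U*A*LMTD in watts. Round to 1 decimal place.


Q = U * A * LMTD
Q = 542 * 14 * 38.0
Q = 288344.0 W


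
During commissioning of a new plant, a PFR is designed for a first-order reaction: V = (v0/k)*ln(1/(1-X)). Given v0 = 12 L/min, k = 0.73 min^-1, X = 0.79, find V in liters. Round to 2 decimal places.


V = (v0/k) * ln(1/(1-X))
V = (12/0.73) * ln(1/(1-0.79))
V = 16.438356 * ln(4.761905)
V = 16.438356 * 1.560648
V = 25.65 L


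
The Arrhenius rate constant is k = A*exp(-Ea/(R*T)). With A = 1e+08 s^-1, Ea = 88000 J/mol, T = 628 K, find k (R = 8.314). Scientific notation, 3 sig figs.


k = A * exp(-Ea/(R*T))
k = 1e+08 * exp(-88000 / (8.314 * 628))
k = 1e+08 * exp(-16.854389)
k = 4.79e+00


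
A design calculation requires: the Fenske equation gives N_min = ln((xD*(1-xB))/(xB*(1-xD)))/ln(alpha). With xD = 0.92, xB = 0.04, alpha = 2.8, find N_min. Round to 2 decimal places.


N_min = ln((xD*(1-xB))/(xB*(1-xD))) / ln(alpha)
Numerator inside ln: 0.8832 / 0.0032 = 276.0
ln(276.0) = 5.620401
ln(alpha) = ln(2.8) = 1.029619
N_min = 5.620401 / 1.029619 = 5.46


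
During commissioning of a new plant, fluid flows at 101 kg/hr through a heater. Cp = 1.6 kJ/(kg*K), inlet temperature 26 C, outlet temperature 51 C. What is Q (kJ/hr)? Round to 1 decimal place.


Q = m_dot * Cp * (T2 - T1)
Q = 101 * 1.6 * (51 - 26)
Q = 101 * 1.6 * 25
Q = 4040.0 kJ/hr


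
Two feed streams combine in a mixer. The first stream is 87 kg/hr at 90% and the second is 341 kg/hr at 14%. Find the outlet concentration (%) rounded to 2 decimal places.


Mass balance on solute: F1*x1 + F2*x2 = F3*x3
F3 = F1 + F2 = 87 + 341 = 428 kg/hr
x3 = (F1*x1 + F2*x2)/F3
x3 = (87*0.9 + 341*0.14) / 428
x3 = 29.45%


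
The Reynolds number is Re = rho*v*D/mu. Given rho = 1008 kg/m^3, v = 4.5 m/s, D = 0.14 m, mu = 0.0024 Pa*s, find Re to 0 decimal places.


Re = rho * v * D / mu
Re = 1008 * 4.5 * 0.14 / 0.0024
Re = 635.04 / 0.0024
Re = 264600


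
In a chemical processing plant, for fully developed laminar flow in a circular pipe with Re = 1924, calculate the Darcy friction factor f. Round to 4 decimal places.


f = 64 / Re
f = 64 / 1924
f = 0.0333


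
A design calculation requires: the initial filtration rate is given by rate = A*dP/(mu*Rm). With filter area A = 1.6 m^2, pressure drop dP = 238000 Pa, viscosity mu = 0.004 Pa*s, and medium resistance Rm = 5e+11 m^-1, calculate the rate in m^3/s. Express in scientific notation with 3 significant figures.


rate = A * dP / (mu * Rm)
rate = 1.6 * 238000 / (0.004 * 5e+11)
rate = 380800.0 / 2.000e+09
rate = 1.90e-04 m^3/s


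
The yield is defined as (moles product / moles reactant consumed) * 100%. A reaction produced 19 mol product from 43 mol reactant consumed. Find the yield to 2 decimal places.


Yield = (moles product / moles consumed) * 100%
Yield = (19 / 43) * 100
Yield = 0.4419 * 100
Yield = 44.19%


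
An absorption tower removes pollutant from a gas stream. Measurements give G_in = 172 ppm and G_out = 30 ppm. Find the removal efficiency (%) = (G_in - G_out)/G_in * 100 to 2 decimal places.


Efficiency = (G_in - G_out) / G_in * 100%
Efficiency = (172 - 30) / 172 * 100
Efficiency = 142 / 172 * 100
Efficiency = 82.56%


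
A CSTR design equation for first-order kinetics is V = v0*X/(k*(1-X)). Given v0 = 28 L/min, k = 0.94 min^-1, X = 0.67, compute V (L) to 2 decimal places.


V = v0 * X / (k * (1 - X))
V = 28 * 0.67 / (0.94 * (1 - 0.67))
V = 18.76 / (0.94 * 0.33)
V = 18.76 / 0.3102
V = 60.48 L


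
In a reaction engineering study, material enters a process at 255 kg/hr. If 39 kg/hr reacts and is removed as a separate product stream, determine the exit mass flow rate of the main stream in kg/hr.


Steady-state mass balance on the main outlet: F_out = F_in - F_removed
F_out = 255 - 39
F_out = 216 kg/hr


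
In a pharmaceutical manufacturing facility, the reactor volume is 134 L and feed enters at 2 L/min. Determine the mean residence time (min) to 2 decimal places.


tau = V / v0
tau = 134 / 2
tau = 67.00 min


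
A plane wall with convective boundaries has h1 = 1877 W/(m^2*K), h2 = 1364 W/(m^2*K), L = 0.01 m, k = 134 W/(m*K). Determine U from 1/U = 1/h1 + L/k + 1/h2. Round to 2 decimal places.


1/U = 1/h1 + L/k + 1/h2
1/U = 1/1877 + 0.01/134 + 1/1364
1/U = 0.0005327651 + 7.46269e-05 + 0.0007331378
1/U = 0.0013405298
U = 745.97 W/(m^2*K)


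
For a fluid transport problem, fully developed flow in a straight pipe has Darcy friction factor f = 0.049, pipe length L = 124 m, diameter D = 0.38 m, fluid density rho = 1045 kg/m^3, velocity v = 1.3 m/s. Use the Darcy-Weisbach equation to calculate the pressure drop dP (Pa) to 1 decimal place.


dP = f * (L/D) * (rho*v^2/2)
dP = 0.049 * (124/0.38) * (1045*1.3^2/2)
L/D = 326.31578947
rho*v^2/2 = 1045*1.69/2 = 883.025
dP = 0.049 * 326.31578947 * 883.025
dP = 14119.1 Pa


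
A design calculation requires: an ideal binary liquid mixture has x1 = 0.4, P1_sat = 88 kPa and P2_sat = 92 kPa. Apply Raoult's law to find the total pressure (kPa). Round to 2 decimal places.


P = x1*P1_sat + x2*P2_sat
x2 = 1 - x1 = 1 - 0.4 = 0.6
P = 0.4*88 + 0.6*92
P = 35.2 + 55.2
P = 90.40 kPa


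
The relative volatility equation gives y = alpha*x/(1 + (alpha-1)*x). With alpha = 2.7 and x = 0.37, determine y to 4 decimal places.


y = alpha*x / (1 + (alpha-1)*x)
y = 2.7*0.37 / (1 + (2.7-1)*0.37)
y = 0.999 / (1 + 0.629)
y = 0.999 / 1.629
y = 0.6133


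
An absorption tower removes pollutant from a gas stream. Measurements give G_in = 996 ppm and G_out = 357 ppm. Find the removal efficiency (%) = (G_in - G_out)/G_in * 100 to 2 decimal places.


Efficiency = (G_in - G_out) / G_in * 100%
Efficiency = (996 - 357) / 996 * 100
Efficiency = 639 / 996 * 100
Efficiency = 64.16%


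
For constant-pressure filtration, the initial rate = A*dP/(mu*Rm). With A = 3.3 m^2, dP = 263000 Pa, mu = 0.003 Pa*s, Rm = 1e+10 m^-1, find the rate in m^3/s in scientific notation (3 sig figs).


rate = A * dP / (mu * Rm)
rate = 3.3 * 263000 / (0.003 * 1e+10)
rate = 867900.0 / 3.000e+07
rate = 2.89e-02 m^3/s


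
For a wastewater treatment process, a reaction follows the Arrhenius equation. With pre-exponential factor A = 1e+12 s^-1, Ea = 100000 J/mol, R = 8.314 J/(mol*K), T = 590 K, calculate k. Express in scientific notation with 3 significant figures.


k = A * exp(-Ea/(R*T))
k = 1e+12 * exp(-100000 / (8.314 * 590))
k = 1e+12 * exp(-20.386279)
k = 1.40e+03


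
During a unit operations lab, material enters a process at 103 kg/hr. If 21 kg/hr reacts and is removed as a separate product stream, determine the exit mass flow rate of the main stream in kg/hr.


Steady-state mass balance on the main outlet: F_out = F_in - F_removed
F_out = 103 - 21
F_out = 82 kg/hr


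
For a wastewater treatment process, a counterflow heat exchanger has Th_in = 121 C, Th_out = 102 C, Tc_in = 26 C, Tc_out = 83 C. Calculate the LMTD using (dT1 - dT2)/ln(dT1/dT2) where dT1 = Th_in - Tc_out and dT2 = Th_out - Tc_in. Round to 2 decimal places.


dT1 = Th_in - Tc_out = 121 - 83 = 38
dT2 = Th_out - Tc_in = 102 - 26 = 76
LMTD = (dT1 - dT2) / ln(dT1/dT2)
LMTD = (38 - 76) / ln(38/76)
LMTD = 54.82 K


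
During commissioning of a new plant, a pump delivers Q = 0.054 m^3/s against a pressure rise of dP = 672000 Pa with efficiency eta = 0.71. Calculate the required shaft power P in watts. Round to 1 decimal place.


P = Q * dP / eta
P = 0.054 * 672000 / 0.71
P = 36288.0 / 0.71
P = 51109.9 W


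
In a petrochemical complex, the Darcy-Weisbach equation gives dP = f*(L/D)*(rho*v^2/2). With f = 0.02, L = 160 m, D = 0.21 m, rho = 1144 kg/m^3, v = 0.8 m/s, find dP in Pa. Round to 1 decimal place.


dP = f * (L/D) * (rho*v^2/2)
dP = 0.02 * (160/0.21) * (1144*0.8^2/2)
L/D = 761.9047619
rho*v^2/2 = 1144*0.64/2 = 366.08
dP = 0.02 * 761.9047619 * 366.08
dP = 5578.4 Pa


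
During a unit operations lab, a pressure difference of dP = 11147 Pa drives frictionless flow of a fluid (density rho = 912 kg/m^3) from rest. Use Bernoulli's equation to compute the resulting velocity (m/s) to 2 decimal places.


v = sqrt(2*dP/rho)
v = sqrt(2*11147/912)
v = sqrt(24.445175)
v = 4.94 m/s


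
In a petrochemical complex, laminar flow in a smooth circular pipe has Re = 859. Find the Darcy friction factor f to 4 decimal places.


f = 64 / Re
f = 64 / 859
f = 0.0745


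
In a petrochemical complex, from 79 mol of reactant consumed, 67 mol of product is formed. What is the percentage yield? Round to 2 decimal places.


Yield = (moles product / moles consumed) * 100%
Yield = (67 / 79) * 100
Yield = 0.8481 * 100
Yield = 84.81%


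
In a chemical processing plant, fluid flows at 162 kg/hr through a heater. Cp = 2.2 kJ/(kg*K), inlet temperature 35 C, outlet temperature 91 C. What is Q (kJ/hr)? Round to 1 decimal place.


Q = m_dot * Cp * (T2 - T1)
Q = 162 * 2.2 * (91 - 35)
Q = 162 * 2.2 * 56
Q = 19958.4 kJ/hr


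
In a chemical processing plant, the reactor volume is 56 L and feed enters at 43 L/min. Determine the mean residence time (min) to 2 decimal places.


tau = V / v0
tau = 56 / 43
tau = 1.30 min


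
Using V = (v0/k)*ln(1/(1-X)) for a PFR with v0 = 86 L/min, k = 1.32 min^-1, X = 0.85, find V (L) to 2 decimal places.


V = (v0/k) * ln(1/(1-X))
V = (86/1.32) * ln(1/(1-0.85))
V = 65.151515 * ln(6.666667)
V = 65.151515 * 1.89712
V = 123.60 L


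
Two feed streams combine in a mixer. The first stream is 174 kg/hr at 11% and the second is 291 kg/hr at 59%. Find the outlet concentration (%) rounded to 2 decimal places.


Mass balance on solute: F1*x1 + F2*x2 = F3*x3
F3 = F1 + F2 = 174 + 291 = 465 kg/hr
x3 = (F1*x1 + F2*x2)/F3
x3 = (174*0.11 + 291*0.59) / 465
x3 = 41.04%


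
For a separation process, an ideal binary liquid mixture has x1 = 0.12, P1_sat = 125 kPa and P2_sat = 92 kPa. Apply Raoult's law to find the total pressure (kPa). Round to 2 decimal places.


P = x1*P1_sat + x2*P2_sat
x2 = 1 - x1 = 1 - 0.12 = 0.88
P = 0.12*125 + 0.88*92
P = 15.0 + 80.96
P = 95.96 kPa


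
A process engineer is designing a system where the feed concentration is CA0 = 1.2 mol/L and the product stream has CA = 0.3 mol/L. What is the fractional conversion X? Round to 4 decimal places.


X = (CA0 - CA) / CA0
X = (1.2 - 0.3) / 1.2
X = 0.9 / 1.2
X = 0.7500


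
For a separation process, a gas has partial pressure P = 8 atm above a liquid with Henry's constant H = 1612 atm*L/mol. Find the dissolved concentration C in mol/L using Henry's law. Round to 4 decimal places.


C = P / H
C = 8 / 1612
C = 0.0050 mol/L


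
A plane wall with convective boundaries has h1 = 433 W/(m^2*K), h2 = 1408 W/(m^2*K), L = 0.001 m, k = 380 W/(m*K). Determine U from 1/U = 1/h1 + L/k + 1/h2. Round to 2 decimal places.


1/U = 1/h1 + L/k + 1/h2
1/U = 1/433 + 0.001/380 + 1/1408
1/U = 0.0023094688 + 2.6316e-06 + 0.0007102273
1/U = 0.0030223277
U = 330.87 W/(m^2*K)


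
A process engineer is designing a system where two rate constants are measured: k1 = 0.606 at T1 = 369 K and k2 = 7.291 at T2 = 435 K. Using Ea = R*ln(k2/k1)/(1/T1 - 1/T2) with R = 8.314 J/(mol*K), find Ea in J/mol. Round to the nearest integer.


Ea = R * ln(k2/k1) / (1/T1 - 1/T2)
ln(k2/k1) = ln(7.291/0.606) = 2.487516
1/T1 - 1/T2 = 1/369 - 1/435 = 0.000411176526
Ea = 8.314 * 2.487516 / 0.000411176526
Ea = 50298 J/mol


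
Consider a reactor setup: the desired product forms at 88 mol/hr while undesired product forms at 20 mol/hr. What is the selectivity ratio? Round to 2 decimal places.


S = desired product rate / undesired product rate
S = 88 / 20
S = 4.40


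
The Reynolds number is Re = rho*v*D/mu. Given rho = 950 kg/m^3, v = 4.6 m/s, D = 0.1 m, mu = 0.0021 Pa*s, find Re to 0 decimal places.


Re = rho * v * D / mu
Re = 950 * 4.6 * 0.1 / 0.0021
Re = 437.0 / 0.0021
Re = 208095


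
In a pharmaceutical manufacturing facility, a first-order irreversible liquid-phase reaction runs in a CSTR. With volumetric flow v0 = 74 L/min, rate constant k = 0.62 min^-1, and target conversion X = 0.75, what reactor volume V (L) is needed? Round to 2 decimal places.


V = v0 * X / (k * (1 - X))
V = 74 * 0.75 / (0.62 * (1 - 0.75))
V = 55.5 / (0.62 * 0.25)
V = 55.5 / 0.155
V = 358.06 L


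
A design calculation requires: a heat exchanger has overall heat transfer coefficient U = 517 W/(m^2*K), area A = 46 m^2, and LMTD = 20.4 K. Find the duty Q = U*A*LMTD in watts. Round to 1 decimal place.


Q = U * A * LMTD
Q = 517 * 46 * 20.4
Q = 485152.8 W


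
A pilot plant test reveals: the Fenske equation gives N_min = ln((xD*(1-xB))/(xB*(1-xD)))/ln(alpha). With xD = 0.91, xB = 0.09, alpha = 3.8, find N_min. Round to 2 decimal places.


N_min = ln((xD*(1-xB))/(xB*(1-xD))) / ln(alpha)
Numerator inside ln: 0.8281 / 0.0081 = 102.234568
ln(102.234568) = 4.62727
ln(alpha) = ln(3.8) = 1.335001
N_min = 4.62727 / 1.335001 = 3.47


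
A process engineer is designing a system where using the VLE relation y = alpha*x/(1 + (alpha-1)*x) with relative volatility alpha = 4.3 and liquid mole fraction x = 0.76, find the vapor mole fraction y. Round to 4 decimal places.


y = alpha*x / (1 + (alpha-1)*x)
y = 4.3*0.76 / (1 + (4.3-1)*0.76)
y = 3.268 / (1 + 2.508)
y = 3.268 / 3.508
y = 0.9316


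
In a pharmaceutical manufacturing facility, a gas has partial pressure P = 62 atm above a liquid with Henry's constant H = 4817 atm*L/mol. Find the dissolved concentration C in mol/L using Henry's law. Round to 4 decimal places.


C = P / H
C = 62 / 4817
C = 0.0129 mol/L


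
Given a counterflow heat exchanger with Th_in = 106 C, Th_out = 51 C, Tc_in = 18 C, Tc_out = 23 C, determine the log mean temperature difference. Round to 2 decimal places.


dT1 = Th_in - Tc_out = 106 - 23 = 83
dT2 = Th_out - Tc_in = 51 - 18 = 33
LMTD = (dT1 - dT2) / ln(dT1/dT2)
LMTD = (83 - 33) / ln(83/33)
LMTD = 54.21 K


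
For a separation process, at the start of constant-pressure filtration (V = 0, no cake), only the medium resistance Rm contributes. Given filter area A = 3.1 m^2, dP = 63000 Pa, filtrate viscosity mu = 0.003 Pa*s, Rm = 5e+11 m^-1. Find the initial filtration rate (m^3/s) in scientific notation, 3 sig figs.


rate = A * dP / (mu * Rm)
rate = 3.1 * 63000 / (0.003 * 5e+11)
rate = 195300.0 / 1.500e+09
rate = 1.30e-04 m^3/s


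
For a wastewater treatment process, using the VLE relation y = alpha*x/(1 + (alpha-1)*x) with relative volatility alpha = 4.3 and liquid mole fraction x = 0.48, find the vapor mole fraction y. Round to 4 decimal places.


y = alpha*x / (1 + (alpha-1)*x)
y = 4.3*0.48 / (1 + (4.3-1)*0.48)
y = 2.064 / (1 + 1.584)
y = 2.064 / 2.584
y = 0.7988


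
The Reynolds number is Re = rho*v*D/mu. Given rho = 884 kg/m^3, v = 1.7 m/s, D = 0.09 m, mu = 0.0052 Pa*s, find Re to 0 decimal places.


Re = rho * v * D / mu
Re = 884 * 1.7 * 0.09 / 0.0052
Re = 135.252 / 0.0052
Re = 26010


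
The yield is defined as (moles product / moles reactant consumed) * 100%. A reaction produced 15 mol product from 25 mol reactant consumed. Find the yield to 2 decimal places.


Yield = (moles product / moles consumed) * 100%
Yield = (15 / 25) * 100
Yield = 0.6 * 100
Yield = 60.00%


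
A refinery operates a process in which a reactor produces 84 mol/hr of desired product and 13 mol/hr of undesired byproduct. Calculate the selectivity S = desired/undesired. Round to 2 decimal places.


S = desired product rate / undesired product rate
S = 84 / 13
S = 6.46


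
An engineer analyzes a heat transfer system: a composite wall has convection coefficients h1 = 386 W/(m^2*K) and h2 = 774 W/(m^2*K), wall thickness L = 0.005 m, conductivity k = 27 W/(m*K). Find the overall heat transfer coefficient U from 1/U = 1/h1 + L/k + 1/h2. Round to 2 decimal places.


1/U = 1/h1 + L/k + 1/h2
1/U = 1/386 + 0.005/27 + 1/774
1/U = 0.0025906736 + 0.0001851852 + 0.0012919897
1/U = 0.0040678485
U = 245.83 W/(m^2*K)


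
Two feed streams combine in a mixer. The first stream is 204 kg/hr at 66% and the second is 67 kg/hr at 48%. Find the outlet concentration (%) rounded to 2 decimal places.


Mass balance on solute: F1*x1 + F2*x2 = F3*x3
F3 = F1 + F2 = 204 + 67 = 271 kg/hr
x3 = (F1*x1 + F2*x2)/F3
x3 = (204*0.66 + 67*0.48) / 271
x3 = 61.55%


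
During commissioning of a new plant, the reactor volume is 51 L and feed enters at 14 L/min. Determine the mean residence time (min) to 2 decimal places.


tau = V / v0
tau = 51 / 14
tau = 3.64 min


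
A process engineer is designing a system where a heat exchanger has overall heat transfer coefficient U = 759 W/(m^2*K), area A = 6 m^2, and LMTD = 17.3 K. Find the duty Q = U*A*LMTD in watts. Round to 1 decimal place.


Q = U * A * LMTD
Q = 759 * 6 * 17.3
Q = 78784.2 W


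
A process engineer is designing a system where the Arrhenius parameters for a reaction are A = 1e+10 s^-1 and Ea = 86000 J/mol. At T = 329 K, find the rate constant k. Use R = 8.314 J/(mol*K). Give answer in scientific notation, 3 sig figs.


k = A * exp(-Ea/(R*T))
k = 1e+10 * exp(-86000 / (8.314 * 329))
k = 1e+10 * exp(-31.440724)
k = 2.22e-04


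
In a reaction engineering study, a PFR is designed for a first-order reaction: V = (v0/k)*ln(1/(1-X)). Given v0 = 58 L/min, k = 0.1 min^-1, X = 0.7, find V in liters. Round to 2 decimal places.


V = (v0/k) * ln(1/(1-X))
V = (58/0.1) * ln(1/(1-0.7))
V = 580.0 * ln(3.333333)
V = 580.0 * 1.203973
V = 698.30 L


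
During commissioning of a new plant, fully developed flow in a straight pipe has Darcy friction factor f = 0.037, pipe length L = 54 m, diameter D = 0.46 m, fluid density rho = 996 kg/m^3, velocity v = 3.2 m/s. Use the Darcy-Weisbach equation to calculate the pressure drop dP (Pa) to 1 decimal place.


dP = f * (L/D) * (rho*v^2/2)
dP = 0.037 * (54/0.46) * (996*3.2^2/2)
L/D = 117.39130435
rho*v^2/2 = 996*10.24/2 = 5099.52
dP = 0.037 * 117.39130435 * 5099.52
dP = 22149.7 Pa


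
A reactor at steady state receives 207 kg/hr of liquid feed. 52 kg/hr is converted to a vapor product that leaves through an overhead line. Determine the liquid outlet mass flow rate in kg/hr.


Steady-state mass balance on the main outlet: F_out = F_in - F_removed
F_out = 207 - 52
F_out = 155 kg/hr


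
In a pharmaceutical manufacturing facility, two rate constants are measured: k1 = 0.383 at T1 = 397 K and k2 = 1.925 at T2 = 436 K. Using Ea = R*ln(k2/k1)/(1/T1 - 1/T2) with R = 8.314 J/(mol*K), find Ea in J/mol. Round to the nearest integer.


Ea = R * ln(k2/k1) / (1/T1 - 1/T2)
ln(k2/k1) = ln(1.925/0.383) = 1.6146463
1/T1 - 1/T2 = 1/397 - 1/436 = 0.000225313706
Ea = 8.314 * 1.6146463 / 0.000225313706
Ea = 59580 J/mol


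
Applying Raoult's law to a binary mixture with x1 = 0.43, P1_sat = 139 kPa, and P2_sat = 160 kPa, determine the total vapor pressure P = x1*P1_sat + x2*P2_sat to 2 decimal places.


P = x1*P1_sat + x2*P2_sat
x2 = 1 - x1 = 1 - 0.43 = 0.57
P = 0.43*139 + 0.57*160
P = 59.77 + 91.2
P = 150.97 kPa


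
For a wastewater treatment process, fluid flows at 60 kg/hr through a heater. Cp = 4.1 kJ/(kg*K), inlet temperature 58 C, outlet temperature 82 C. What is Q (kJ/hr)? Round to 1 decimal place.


Q = m_dot * Cp * (T2 - T1)
Q = 60 * 4.1 * (82 - 58)
Q = 60 * 4.1 * 24
Q = 5904.0 kJ/hr


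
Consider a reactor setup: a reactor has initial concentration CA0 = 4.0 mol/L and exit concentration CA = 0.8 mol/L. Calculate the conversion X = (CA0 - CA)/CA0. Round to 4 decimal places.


X = (CA0 - CA) / CA0
X = (4.0 - 0.8) / 4.0
X = 3.2 / 4.0
X = 0.8000


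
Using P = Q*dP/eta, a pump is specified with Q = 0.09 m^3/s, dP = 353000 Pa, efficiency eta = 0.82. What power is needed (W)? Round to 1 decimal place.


P = Q * dP / eta
P = 0.09 * 353000 / 0.82
P = 31770.0 / 0.82
P = 38743.9 W


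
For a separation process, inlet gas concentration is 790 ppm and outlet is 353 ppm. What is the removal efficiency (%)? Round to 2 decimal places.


Efficiency = (G_in - G_out) / G_in * 100%
Efficiency = (790 - 353) / 790 * 100
Efficiency = 437 / 790 * 100
Efficiency = 55.32%


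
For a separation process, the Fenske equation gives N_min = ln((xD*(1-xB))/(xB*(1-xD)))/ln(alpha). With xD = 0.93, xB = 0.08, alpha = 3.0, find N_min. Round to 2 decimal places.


N_min = ln((xD*(1-xB))/(xB*(1-xD))) / ln(alpha)
Numerator inside ln: 0.8556 / 0.0056 = 152.785714
ln(152.785714) = 5.029036
ln(alpha) = ln(3.0) = 1.098612
N_min = 5.029036 / 1.098612 = 4.58


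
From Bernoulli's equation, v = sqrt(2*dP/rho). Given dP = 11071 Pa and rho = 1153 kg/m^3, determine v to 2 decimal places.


v = sqrt(2*dP/rho)
v = sqrt(2*11071/1153)
v = sqrt(19.203816)
v = 4.38 m/s


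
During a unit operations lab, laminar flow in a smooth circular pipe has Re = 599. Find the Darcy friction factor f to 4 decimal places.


f = 64 / Re
f = 64 / 599
f = 0.1068


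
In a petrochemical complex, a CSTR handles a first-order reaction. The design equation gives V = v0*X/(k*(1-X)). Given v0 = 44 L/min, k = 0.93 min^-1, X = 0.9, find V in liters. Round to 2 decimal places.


V = v0 * X / (k * (1 - X))
V = 44 * 0.9 / (0.93 * (1 - 0.9))
V = 39.6 / (0.93 * 0.1)
V = 39.6 / 0.093
V = 425.81 L


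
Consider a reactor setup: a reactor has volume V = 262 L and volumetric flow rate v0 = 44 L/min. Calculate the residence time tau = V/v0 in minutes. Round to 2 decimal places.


tau = V / v0
tau = 262 / 44
tau = 5.95 min


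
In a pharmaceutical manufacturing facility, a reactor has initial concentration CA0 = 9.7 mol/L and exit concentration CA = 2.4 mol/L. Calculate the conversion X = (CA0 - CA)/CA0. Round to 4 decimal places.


X = (CA0 - CA) / CA0
X = (9.7 - 2.4) / 9.7
X = 7.3 / 9.7
X = 0.7526


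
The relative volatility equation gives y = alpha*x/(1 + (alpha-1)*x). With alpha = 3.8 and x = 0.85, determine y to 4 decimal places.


y = alpha*x / (1 + (alpha-1)*x)
y = 3.8*0.85 / (1 + (3.8-1)*0.85)
y = 3.23 / (1 + 2.38)
y = 3.23 / 3.38
y = 0.9556


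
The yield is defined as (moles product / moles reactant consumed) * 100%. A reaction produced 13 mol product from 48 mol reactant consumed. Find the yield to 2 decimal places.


Yield = (moles product / moles consumed) * 100%
Yield = (13 / 48) * 100
Yield = 0.2708 * 100
Yield = 27.08%


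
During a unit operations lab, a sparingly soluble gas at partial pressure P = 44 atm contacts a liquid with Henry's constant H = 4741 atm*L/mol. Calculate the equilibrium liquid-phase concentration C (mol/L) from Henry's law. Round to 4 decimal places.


C = P / H
C = 44 / 4741
C = 0.0093 mol/L


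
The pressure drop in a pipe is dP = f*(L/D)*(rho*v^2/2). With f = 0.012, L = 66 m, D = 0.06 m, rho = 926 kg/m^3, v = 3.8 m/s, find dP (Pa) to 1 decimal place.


dP = f * (L/D) * (rho*v^2/2)
dP = 0.012 * (66/0.06) * (926*3.8^2/2)
L/D = 1100.0
rho*v^2/2 = 926*14.44/2 = 6685.72
dP = 0.012 * 1100.0 * 6685.72
dP = 88251.5 Pa


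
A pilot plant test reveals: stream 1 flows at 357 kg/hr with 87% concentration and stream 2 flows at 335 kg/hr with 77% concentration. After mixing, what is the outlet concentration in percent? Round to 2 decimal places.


Mass balance on solute: F1*x1 + F2*x2 = F3*x3
F3 = F1 + F2 = 357 + 335 = 692 kg/hr
x3 = (F1*x1 + F2*x2)/F3
x3 = (357*0.87 + 335*0.77) / 692
x3 = 82.16%


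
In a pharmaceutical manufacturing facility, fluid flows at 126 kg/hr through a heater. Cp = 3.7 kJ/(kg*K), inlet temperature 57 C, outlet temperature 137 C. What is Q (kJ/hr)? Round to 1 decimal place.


Q = m_dot * Cp * (T2 - T1)
Q = 126 * 3.7 * (137 - 57)
Q = 126 * 3.7 * 80
Q = 37296.0 kJ/hr


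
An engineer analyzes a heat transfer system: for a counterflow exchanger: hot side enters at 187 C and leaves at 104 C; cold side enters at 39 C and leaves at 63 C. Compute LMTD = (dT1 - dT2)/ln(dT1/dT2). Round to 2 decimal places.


dT1 = Th_in - Tc_out = 187 - 63 = 124
dT2 = Th_out - Tc_in = 104 - 39 = 65
LMTD = (dT1 - dT2) / ln(dT1/dT2)
LMTD = (124 - 65) / ln(124/65)
LMTD = 91.35 K


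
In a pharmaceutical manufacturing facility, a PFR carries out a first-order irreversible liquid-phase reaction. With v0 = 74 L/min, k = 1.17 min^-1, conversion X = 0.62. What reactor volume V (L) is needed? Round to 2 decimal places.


V = (v0/k) * ln(1/(1-X))
V = (74/1.17) * ln(1/(1-0.62))
V = 63.247863 * ln(2.631579)
V = 63.247863 * 0.967584
V = 61.20 L


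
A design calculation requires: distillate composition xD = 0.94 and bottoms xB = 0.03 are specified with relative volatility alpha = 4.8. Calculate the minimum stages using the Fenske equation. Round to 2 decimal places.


N_min = ln((xD*(1-xB))/(xB*(1-xD))) / ln(alpha)
Numerator inside ln: 0.9118 / 0.0018 = 506.555556
ln(506.555556) = 6.227634
ln(alpha) = ln(4.8) = 1.568616
N_min = 6.227634 / 1.568616 = 3.97


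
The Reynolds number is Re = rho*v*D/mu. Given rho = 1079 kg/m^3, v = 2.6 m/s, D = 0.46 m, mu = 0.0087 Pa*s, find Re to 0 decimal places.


Re = rho * v * D / mu
Re = 1079 * 2.6 * 0.46 / 0.0087
Re = 1290.484 / 0.0087
Re = 148331


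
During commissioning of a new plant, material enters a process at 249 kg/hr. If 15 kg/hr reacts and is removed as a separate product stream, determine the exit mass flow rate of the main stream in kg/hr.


Steady-state mass balance on the main outlet: F_out = F_in - F_removed
F_out = 249 - 15
F_out = 234 kg/hr


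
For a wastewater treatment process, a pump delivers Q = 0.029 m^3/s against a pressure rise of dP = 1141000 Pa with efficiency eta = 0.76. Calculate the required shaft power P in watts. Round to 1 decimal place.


P = Q * dP / eta
P = 0.029 * 1141000 / 0.76
P = 33089.0 / 0.76
P = 43538.2 W


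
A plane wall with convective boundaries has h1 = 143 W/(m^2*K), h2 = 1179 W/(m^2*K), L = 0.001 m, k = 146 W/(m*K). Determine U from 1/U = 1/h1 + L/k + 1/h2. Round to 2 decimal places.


1/U = 1/h1 + L/k + 1/h2
1/U = 1/143 + 0.001/146 + 1/1179
1/U = 0.006993007 + 6.8493e-06 + 0.0008481764
1/U = 0.0078480327
U = 127.42 W/(m^2*K)


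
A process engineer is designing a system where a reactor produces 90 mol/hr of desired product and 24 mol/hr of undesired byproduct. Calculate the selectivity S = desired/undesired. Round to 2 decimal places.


S = desired product rate / undesired product rate
S = 90 / 24
S = 3.75


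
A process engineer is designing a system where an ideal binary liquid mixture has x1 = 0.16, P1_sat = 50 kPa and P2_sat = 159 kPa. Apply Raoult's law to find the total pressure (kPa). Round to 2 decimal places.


P = x1*P1_sat + x2*P2_sat
x2 = 1 - x1 = 1 - 0.16 = 0.84
P = 0.16*50 + 0.84*159
P = 8.0 + 133.56
P = 141.56 kPa


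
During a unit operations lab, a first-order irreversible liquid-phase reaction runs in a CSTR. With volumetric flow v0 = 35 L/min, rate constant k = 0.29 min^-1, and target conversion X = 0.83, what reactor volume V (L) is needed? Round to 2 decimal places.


V = v0 * X / (k * (1 - X))
V = 35 * 0.83 / (0.29 * (1 - 0.83))
V = 29.05 / (0.29 * 0.17)
V = 29.05 / 0.0493
V = 589.25 L


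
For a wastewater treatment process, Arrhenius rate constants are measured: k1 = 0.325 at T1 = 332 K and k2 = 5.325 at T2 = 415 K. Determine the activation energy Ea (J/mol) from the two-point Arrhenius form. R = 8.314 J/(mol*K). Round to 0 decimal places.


Ea = R * ln(k2/k1) / (1/T1 - 1/T2)
ln(k2/k1) = ln(5.325/0.325) = 2.7963428
1/T1 - 1/T2 = 1/332 - 1/415 = 0.000602409639
Ea = 8.314 * 2.7963428 / 0.000602409639
Ea = 38593 J/mol


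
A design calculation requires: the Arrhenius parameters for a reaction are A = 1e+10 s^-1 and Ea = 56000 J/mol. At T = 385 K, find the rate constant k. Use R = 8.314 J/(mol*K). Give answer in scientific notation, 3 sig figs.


k = A * exp(-Ea/(R*T))
k = 1e+10 * exp(-56000 / (8.314 * 385))
k = 1e+10 * exp(-17.495134)
k = 2.52e+02


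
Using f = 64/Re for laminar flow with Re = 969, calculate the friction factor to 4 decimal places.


f = 64 / Re
f = 64 / 969
f = 0.0660


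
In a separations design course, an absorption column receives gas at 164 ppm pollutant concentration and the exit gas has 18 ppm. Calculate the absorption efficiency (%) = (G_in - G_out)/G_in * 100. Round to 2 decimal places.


Efficiency = (G_in - G_out) / G_in * 100%
Efficiency = (164 - 18) / 164 * 100
Efficiency = 146 / 164 * 100
Efficiency = 89.02%


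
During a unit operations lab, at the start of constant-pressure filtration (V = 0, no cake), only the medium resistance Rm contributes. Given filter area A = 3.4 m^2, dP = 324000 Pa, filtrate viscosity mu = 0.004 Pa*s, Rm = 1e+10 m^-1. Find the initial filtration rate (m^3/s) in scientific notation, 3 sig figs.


rate = A * dP / (mu * Rm)
rate = 3.4 * 324000 / (0.004 * 1e+10)
rate = 1101600.0 / 4.000e+07
rate = 2.75e-02 m^3/s


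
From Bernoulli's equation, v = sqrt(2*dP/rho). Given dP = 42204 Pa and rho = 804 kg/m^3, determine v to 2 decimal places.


v = sqrt(2*dP/rho)
v = sqrt(2*42204/804)
v = sqrt(104.985075)
v = 10.25 m/s


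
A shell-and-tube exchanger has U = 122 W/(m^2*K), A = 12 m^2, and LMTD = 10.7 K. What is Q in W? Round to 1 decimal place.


Q = U * A * LMTD
Q = 122 * 12 * 10.7
Q = 15664.8 W


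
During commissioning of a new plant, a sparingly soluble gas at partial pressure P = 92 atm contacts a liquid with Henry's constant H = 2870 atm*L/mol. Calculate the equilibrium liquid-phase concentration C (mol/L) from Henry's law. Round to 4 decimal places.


C = P / H
C = 92 / 2870
C = 0.0321 mol/L


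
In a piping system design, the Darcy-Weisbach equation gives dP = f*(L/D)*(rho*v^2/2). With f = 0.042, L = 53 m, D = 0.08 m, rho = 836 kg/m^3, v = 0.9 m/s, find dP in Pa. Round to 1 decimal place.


dP = f * (L/D) * (rho*v^2/2)
dP = 0.042 * (53/0.08) * (836*0.9^2/2)
L/D = 662.5
rho*v^2/2 = 836*0.81/2 = 338.58
dP = 0.042 * 662.5 * 338.58
dP = 9421.0 Pa


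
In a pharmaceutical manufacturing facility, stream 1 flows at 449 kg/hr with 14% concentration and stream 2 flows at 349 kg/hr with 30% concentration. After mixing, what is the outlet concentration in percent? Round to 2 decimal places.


Mass balance on solute: F1*x1 + F2*x2 = F3*x3
F3 = F1 + F2 = 449 + 349 = 798 kg/hr
x3 = (F1*x1 + F2*x2)/F3
x3 = (449*0.14 + 349*0.3) / 798
x3 = 21.00%


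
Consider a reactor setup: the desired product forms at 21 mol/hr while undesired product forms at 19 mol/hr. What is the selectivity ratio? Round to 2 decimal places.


S = desired product rate / undesired product rate
S = 21 / 19
S = 1.11


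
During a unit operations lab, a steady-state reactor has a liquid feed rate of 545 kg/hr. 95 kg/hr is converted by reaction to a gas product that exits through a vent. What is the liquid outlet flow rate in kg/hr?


Steady-state mass balance on the main outlet: F_out = F_in - F_removed
F_out = 545 - 95
F_out = 450 kg/hr


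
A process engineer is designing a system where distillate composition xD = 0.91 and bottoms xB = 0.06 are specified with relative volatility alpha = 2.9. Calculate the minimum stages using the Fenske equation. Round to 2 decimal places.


N_min = ln((xD*(1-xB))/(xB*(1-xD))) / ln(alpha)
Numerator inside ln: 0.8554 / 0.0054 = 158.407407
ln(158.407407) = 5.06517
ln(alpha) = ln(2.9) = 1.064711
N_min = 5.06517 / 1.064711 = 4.76


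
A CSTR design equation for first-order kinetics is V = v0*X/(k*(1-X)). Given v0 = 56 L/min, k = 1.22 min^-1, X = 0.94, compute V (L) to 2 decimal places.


V = v0 * X / (k * (1 - X))
V = 56 * 0.94 / (1.22 * (1 - 0.94))
V = 52.64 / (1.22 * 0.06)
V = 52.64 / 0.0732
V = 719.13 L


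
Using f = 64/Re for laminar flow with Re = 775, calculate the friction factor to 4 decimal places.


f = 64 / Re
f = 64 / 775
f = 0.0826


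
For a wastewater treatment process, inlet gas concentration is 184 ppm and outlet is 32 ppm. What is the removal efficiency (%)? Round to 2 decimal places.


Efficiency = (G_in - G_out) / G_in * 100%
Efficiency = (184 - 32) / 184 * 100
Efficiency = 152 / 184 * 100
Efficiency = 82.61%


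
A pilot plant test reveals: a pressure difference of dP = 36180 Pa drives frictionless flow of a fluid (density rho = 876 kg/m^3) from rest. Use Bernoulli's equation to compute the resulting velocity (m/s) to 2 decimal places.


v = sqrt(2*dP/rho)
v = sqrt(2*36180/876)
v = sqrt(82.60274)
v = 9.09 m/s


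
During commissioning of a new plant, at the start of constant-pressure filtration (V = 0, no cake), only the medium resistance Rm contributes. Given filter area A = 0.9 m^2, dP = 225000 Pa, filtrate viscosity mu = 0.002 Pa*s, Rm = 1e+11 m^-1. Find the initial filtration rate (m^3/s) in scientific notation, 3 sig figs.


rate = A * dP / (mu * Rm)
rate = 0.9 * 225000 / (0.002 * 1e+11)
rate = 202500.0 / 2.000e+08
rate = 1.01e-03 m^3/s


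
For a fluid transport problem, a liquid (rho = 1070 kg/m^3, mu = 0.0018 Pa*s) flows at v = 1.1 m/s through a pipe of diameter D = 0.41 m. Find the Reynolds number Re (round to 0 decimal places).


Re = rho * v * D / mu
Re = 1070 * 1.1 * 0.41 / 0.0018
Re = 482.57 / 0.0018
Re = 268094
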